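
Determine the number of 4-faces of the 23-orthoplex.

Number of 4-faces = 2^(4+1) · C(23,4+1) = 32 · 33649 = 1076768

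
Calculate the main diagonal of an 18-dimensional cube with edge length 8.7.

||(8.7,8.7,...,8.7)|| = √(18)·8.7 ≈ 36.911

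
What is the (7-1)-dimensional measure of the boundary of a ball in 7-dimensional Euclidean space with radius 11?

S_7(11) = 2·π^(7/2)·(11)^6 / Γ(7/2) = 28344976·π^3/15 ≈ 5.85915e+07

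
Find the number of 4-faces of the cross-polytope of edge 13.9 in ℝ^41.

f_4(41-orthoplex) = 2^5 · (41 choose 5) = 23980736.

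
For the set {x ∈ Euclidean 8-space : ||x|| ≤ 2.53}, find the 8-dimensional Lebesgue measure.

The n-ball volume is π^(n/2)·r^n/Γ(n/2+1). With n=8, r=2.53: V ≈ 6813.22.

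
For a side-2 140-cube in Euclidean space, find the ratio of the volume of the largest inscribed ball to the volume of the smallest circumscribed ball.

Volume scales as r^n, and r_in/r_out = 1/√140, giving (1/√140)^140 ≈ 5.90252e-151.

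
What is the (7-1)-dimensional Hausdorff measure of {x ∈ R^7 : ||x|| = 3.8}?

S = n·V_n(r)/r = 7·V_7(3.8)/3.8 (volume-to-surface relation), giving 99581.8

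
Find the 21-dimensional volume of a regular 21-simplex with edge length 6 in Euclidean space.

For a regular n-simplex with edge a, V = (a^n / n!)·√((n+1)/2^n). With a=6, n=21: V ≈ 1.39068e-06.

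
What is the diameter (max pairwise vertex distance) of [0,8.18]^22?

||(8.18,8.18,...,8.18)|| = √(22)·8.18 ≈ 38.3676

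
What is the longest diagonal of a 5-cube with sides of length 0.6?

||(0.6,0.6,...,0.6)|| = √(5)·0.6 ≈ 1.34164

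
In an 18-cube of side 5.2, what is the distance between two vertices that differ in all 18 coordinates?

d = √(5.2² + 5.2² + ... + 5.2²) [18 terms] = √(18·5.2²) = 5.2√18 ≈ 22.0617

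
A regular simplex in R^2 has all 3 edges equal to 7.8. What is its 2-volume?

Area = (√3/4) · 7.8² = 26.3445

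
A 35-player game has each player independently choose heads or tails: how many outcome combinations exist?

Each vertex is a binary string of length 35, so there are 2^35 = 34359738368.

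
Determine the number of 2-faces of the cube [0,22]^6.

f_2(6-cube) = (6 choose 2) · 2^4 = 240.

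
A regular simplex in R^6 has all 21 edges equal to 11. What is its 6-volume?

V = (11^6 / 6!) · √((6+1) / 2^6) ≈ 813.734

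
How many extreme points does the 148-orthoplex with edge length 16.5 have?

Number of vertices = 2n = 296.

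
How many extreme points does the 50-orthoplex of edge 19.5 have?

The 50-dimensional cross-polytope has 2n = 2·50 = 100 vertices.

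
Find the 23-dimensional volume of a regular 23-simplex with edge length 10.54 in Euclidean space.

V = (10.54^23 / 23!) · √((23+1) / 2^23) ≈ 0.0219331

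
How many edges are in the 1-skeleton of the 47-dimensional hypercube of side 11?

The 47-cube has n·2^(n-1) = 47·2^46 = 47·70368744177664 = 3307330976350208 edges.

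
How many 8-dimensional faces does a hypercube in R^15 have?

f_8(15-cube) = (15 choose 8) · 2^7 = 823680.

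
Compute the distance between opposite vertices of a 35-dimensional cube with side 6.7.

d = √(6.7² + 6.7² + ... + 6.7²) [35 terms] = √(35·6.7²) = 6.7√35 ≈ 39.6377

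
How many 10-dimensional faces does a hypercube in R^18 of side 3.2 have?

An n-cube has C(n,k)·2^(n-k) k-faces. Here C(18,10)·2^8 = 43758·256 = 11202048.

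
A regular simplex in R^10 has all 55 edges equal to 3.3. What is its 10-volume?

V = (3.3^10 / 10!) · √((10+1) / 2^10) ≈ 0.00437444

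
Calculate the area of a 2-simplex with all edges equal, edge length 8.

Area = (√3/4) · 8² = 27.7128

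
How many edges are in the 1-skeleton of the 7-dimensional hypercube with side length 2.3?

Number of 1-faces = C(7,1)·2^(7-1) = 7·64 = 448.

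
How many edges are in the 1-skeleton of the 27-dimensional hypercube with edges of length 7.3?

The 27-cube has n·2^(n-1) = 27·2^26 = 27·67108864 = 1811939328 edges.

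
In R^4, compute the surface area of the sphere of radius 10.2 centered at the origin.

|∂B_4(10.2)| ≈ 20947.4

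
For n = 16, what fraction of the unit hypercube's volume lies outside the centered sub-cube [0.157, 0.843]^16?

Shell fraction = 1 - (1-0.314)^16 ≈ 0.997595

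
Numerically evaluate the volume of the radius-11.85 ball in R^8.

Volume = π^{8/2}·(11.85)^8/Γ(5) ≈ 1.5781e+09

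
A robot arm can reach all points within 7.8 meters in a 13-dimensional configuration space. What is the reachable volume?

Volume = π^{13/2}·(7.8)^13/Γ(15/2) ≈ 3.60223e+11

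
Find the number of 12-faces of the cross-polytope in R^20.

An n-cross-polytope has 2^(k+1)·C(n,k+1) k-faces. Here 2^13·C(20,13) = 8192·77520 = 635043840.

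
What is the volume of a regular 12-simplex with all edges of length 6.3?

For a regular n-simplex with edge a, V = (a^n / n!)·√((n+1)/2^n). With a=6.3, n=12: V ≈ 0.459771.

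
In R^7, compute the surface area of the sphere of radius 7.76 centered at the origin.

S = n·V_n(r)/r = 7·V_7(7.76)/7.76 (volume-to-surface relation), giving 7.22185e+06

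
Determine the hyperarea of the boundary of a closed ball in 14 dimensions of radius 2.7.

S_14(2.7) = 2·π^(14/2)·(2.7)^13 / Γ(14/2) ≈ 3.39997e+06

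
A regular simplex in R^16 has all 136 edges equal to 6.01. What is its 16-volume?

V = (6.01^16 / 16!) · √((16+1) / 2^16) ≈ 0.00223026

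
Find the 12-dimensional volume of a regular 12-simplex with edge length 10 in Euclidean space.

V_12 = √(13) · 10^12 / (12! · 2^(12/2)) ≈ 117.613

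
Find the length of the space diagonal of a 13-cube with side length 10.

The space diagonal of an n-cube of side s is s√n. Here 10·√13 ≈ 36.0555.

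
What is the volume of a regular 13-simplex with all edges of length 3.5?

V = (3.5^13 / 13!) · √((13+1) / 2^13) ≈ 7.85187e-05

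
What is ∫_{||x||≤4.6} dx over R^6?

V_6(4.6) = π^(6/2) · (4.6)^6 / Γ(6/2 + 1) ≈ 48960.4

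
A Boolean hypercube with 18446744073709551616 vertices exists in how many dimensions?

Since 2^n = 18446744073709551616, we have n = 64.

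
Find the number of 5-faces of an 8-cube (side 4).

An n-cube has C(n,k)·2^(n-k) k-faces. Here C(8,5)·2^3 = 56·8 = 448.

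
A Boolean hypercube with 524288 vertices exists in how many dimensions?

Since 2^n = 524288, we have n = 19.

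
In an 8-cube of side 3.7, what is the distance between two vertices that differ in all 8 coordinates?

Diagonal = √8 · 3.7 ≈ 10.4652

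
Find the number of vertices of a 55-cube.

Each vertex is a binary string of length 55, so there are 2^55 = 36028797018963968.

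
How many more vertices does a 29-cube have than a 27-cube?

The 29-cube has 2^29 = 536870912 vertices. The 27-cube has 2^27 = 134217728 vertices. Difference: 536870912 - 134217728 = 402653184.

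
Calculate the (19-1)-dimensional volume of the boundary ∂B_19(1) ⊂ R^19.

The surface area of an n-ball is 2π^(n/2) r^(n-1) / Γ(n/2). For n=19, r=1: 1024·π^9/34459425 ≈ 0.88581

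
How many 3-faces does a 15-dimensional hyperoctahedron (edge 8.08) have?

An n-cross-polytope has 2^(k+1)·C(n,k+1) k-faces. Here 2^4·C(15,4) = 16·1365 = 21840.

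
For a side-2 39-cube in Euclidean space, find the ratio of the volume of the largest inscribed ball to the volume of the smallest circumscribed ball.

Volume scales as r^n, and r_in/r_out = 1/√39, giving (1/√39)^39 ≈ 9.42411e-32.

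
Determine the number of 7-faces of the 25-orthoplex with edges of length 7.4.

Number of 7-faces = 2^(7+1) · C(25,7+1) = 256 · 1081575 = 276883200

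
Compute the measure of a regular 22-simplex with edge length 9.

V_22 = √(23) · 9^22 / (22! · 2^(22/2)) ≈ 0.00205165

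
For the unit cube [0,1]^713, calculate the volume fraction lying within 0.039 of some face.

1 - (1 - 2·0.039)^713 = 1 - 0.922^713 ≈ 1 - 7.131e-26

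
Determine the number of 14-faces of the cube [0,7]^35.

An n-cube has C(n,k)·2^(n-k) k-faces. Here C(35,14)·2^21 = 2319959400·2097152 = 4865307495628800.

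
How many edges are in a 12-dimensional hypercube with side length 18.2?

Number of 1-faces = C(12,1) · 2^(12-1) = 12 · 2048 = 24576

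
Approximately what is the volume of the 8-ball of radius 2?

V_8(2) = π^(8/2) · (2)^8 / Γ(8/2 + 1) = 32·π^4/3 ≈ 1039.03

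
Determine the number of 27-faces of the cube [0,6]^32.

Choose 27 of 32 axes to span the face (C(32,27) = 201376 ways), then fix each of the remaining 5 coordinates at one of its two extreme values (2^5 = 32 ways): 201376·32 = 6444032.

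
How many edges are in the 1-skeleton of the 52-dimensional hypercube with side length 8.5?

The 52-cube has n·2^(n-1) = 52·2^51 = 52·2251799813685248 = 117093590311632896 edges.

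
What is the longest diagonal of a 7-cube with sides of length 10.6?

d = √(10.6² + 10.6² + ... + 10.6²) [7 terms] = √(7·10.6²) = 10.6√7 ≈ 28.045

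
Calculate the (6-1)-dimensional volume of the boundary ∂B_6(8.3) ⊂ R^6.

The surface area of an n-ball is 2π^(n/2) r^(n-1) / Γ(n/2). For n=6, r=8.3: 1.22135e+06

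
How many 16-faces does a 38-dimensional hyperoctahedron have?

Each 16-face is the convex hull of 17 vertices, one chosen as ±e_i from each of 17 distinct axes: 2^17·C(38,17) = 3772402025103360.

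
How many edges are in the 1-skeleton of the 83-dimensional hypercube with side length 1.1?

An n-cube has n·2^(n-1) edges. With n = 83: 83·4835703278458516698824704 = 401363372112056886002450432.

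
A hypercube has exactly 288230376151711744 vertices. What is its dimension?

n = log_2(288230376151711744) = 58.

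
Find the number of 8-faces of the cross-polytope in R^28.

An n-cross-polytope has 2^(k+1)·C(n,k+1) k-faces. Here 2^9·C(28,9) = 512·6906900 = 3536332800.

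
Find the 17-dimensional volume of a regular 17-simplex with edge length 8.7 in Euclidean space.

For a regular n-simplex with edge a, V = (a^n / n!)·√((n+1)/2^n). With a=8.7, n=17: V ≈ 0.308774.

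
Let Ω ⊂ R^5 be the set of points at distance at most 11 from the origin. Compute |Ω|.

V = 1288408·π^2/15 ≈ 847738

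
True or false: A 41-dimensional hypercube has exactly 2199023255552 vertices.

True. The 41-cube has 2^41 = 2199023255552 vertices.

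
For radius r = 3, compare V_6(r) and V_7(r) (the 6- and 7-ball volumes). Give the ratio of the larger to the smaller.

V_6(3) ≈ 3767.26, V_7(3) ≈ 10333.1. The 7-ball is larger by a factor of 2.743.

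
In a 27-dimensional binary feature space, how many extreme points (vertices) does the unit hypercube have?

An n-cube has 2^n vertices; for n = 27 that is 2^27 = 134217728.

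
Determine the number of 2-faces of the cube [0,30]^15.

f_2(15-cube) = (15 choose 2) · 2^13 = 860160.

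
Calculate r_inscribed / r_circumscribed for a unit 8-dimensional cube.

Ratio = (s/2)/(s√8/2) = 8^(-1/2) ≈ 0.353553.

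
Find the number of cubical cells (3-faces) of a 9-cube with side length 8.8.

Number of 3-faces = C(9,3) · 2^(9-3) = 84 · 64 = 5376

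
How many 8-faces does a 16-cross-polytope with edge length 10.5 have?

f_8(16-orthoplex) = 2^9 · (16 choose 9) = 5857280.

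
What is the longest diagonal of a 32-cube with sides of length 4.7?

The space diagonal of an n-cube of side s is s√n. Here 4.7·√32 ≈ 26.5872.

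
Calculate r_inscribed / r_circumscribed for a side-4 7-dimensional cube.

Ratio = (s/2)/(s√7/2) = 7^(-1/2) ≈ 0.377964.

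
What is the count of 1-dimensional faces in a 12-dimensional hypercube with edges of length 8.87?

An n-cube has C(n,k)·2^(n-k) k-faces. Here C(12,1)·2^11 = 12·2048 = 24576.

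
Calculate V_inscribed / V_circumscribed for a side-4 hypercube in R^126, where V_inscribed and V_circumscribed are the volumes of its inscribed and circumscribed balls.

V_in / V_out = (r_in/r_out)^126 = (1/√126)^126 = 126^(-126/2) ≈ 4.74958e-133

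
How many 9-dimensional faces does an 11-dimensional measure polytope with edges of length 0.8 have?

f_9(11-cube) = (11 choose 9) · 2^2 = 220.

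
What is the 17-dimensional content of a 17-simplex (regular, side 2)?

For a regular n-simplex with edge a, V = (a^n / n!)·√((n+1)/2^n). With a=2, n=17: V ≈ 4.3184e-12.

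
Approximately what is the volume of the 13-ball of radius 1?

Volume = π^{13/2}·(1)^13/Γ(15/2) = 128·π^6/135135 ≈ 0.910629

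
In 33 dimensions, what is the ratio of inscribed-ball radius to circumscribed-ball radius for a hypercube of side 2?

r_in = 2/2 (half the side); r_out = 2√33/2 (half the diagonal). Ratio = 1/√33 ≈ 0.174078.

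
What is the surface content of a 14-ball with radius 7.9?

|∂B_14(7.9)| ≈ 3.91651e+12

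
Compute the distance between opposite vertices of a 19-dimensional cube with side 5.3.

The space diagonal of an n-cube of side s is s√n. Here 5.3·√19 ≈ 23.1022.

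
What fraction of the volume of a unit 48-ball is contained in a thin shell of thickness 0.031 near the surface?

Shell fraction = 1 - (1-0.031)^48 ≈ 0.779433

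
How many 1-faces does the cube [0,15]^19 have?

Number of 1-faces = C(19,1)·2^(19-1) = 19·262144 = 4980736.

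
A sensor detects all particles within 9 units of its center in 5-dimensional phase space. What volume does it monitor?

V_5(9) = π^(5/2) · (9)^5 / Γ(5/2 + 1) = 157464·π^2/5 ≈ 310821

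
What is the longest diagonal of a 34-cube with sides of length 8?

||(8,8,...,8)|| = √(34)·8 ≈ 46.6476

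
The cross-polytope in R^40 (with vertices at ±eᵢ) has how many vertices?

Number of vertices = 2n = 80.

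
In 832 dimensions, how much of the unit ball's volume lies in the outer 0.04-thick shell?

1 - (1-0.04)^832 ≈ 1 - 1.777e-15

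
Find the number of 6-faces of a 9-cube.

Choose 6 of 9 axes to span the face (C(9,6) = 84 ways), then fix each of the remaining 3 coordinates at one of its two extreme values (2^3 = 8 ways): 84·8 = 672.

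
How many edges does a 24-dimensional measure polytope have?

Number of 1-faces = C(24,1)·2^(24-1) = 24·8388608 = 201326592.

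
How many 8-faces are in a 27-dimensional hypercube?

An n-cube has C(n,k)·2^(n-k) k-faces. Here C(27,8)·2^19 = 2220075·524288 = 1163958681600.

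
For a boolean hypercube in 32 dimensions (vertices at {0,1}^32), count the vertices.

Number of vertices = 2^32 = 4294967296.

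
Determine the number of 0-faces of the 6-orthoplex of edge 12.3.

An n-cross-polytope has 2^(k+1)·C(n,k+1) k-faces. Here 2^1·C(6,1) = 2·6 = 12.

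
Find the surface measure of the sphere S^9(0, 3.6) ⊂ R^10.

S = n·V_n(r)/r = 10·V_10(3.6)/3.6 (volume-to-surface relation), giving 2.58995e+06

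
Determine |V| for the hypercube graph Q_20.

An n-cube has 2^n vertices; for n = 20 that is 2^20 = 1048576.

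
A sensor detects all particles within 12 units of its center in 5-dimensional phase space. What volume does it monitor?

V_5(12) = π^(5/2) · (12)^5 / Γ(5/2 + 1) = 663552·π^2/5 ≈ 1.3098e+06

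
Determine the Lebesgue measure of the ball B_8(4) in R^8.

V_8(4) = π^(8/2) · (4)^8 / Γ(8/2 + 1) = 8192·π^4/3 ≈ 265992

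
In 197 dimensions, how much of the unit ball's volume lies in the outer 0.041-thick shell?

1 - (1-0.041)^197 ≈ 0.999738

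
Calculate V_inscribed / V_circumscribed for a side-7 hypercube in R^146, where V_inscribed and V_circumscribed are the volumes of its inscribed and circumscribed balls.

V_in / V_out = (r_in/r_out)^146 = (1/√146)^146 = 146^(-146/2) ≈ 1.00517e-158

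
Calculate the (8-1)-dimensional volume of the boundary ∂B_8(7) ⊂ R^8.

S_8(7) = 2·π^(8/2)·(7)^7 / Γ(8/2) = 823543·π^4/3 ≈ 2.67402e+07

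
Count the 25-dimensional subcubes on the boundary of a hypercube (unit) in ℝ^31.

f_25(31-cube) = (31 choose 25) · 2^6 = 47121984.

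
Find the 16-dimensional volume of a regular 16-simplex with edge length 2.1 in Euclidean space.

For a regular n-simplex with edge a, V = (a^n / n!)·√((n+1)/2^n). With a=2.1, n=16: V ≈ 1.10122e-10.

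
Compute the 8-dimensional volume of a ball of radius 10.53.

Volume = π^{8/2}·(10.53)^8/Γ(5) ≈ 6.13501e+08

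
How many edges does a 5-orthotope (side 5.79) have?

Each of the 2^5 = 32 vertices has degree 5; total edges = 5·2^5/2 = 80.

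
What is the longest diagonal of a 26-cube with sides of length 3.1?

||(3.1,3.1,...,3.1)|| = √(26)·3.1 ≈ 15.807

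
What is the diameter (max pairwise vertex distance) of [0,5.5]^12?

Diagonal = √12 · 5.5 ≈ 19.0526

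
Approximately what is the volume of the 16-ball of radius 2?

V_16(2) = π^(16/2) · (2)^16 / Γ(16/2 + 1) = 512·π^8/315 ≈ 15422.6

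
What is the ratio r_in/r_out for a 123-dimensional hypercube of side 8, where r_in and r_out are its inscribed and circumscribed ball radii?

For an n-cube of any side s, the inradius is s/2 and the circumradius is s√n/2, so the ratio is 1/√123 ≈ 0.090167.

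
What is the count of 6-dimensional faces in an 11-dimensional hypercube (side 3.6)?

An n-cube has C(n,k)·2^(n-k) k-faces. Here C(11,6)·2^5 = 462·32 = 14784.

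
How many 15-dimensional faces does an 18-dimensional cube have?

Choose 15 of 18 axes to span the face (C(18,15) = 816 ways), then fix each of the remaining 3 coordinates at one of its two extreme values (2^3 = 8 ways): 816·8 = 6528.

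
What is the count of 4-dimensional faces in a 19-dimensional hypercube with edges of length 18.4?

f_4(19-cube) = (19 choose 4) · 2^15 = 127008768.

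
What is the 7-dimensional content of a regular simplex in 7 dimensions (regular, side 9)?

V_7 = √(8) · 9^7 / (7! · 2^(7/2)) ≈ 237.25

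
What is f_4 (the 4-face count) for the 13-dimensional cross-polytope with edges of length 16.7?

Each 4-face is the convex hull of 5 vertices, one chosen as ±e_i from each of 5 distinct axes: 2^5·C(13,5) = 41184.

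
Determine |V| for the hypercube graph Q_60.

Number of vertices = 2^60 = 1152921504606846976.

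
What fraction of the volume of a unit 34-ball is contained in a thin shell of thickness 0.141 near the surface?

1 - (1-0.141)^34 ≈ 0.994301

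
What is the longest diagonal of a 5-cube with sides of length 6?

d = √(6² + 6² + ... + 6²) [5 terms] = √(5·6²) = 6√5 ≈ 13.4164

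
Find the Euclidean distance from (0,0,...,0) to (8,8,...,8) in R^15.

||(8,8,...,8)|| = √(15)·8 ≈ 30.9839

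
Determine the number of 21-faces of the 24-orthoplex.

An n-cross-polytope has 2^(k+1)·C(n,k+1) k-faces. Here 2^22·C(24,22) = 4194304·276 = 1157627904.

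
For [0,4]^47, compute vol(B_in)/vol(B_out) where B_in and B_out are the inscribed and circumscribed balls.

Volume scales as r^n, and r_in/r_out = 1/√47, giving (1/√47)^47 ≈ 5.07809e-40.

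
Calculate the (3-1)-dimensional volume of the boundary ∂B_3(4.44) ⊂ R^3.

S_3(4.44) = 2·π^(3/2)·(4.44)^2 / Γ(3/2) = 4πr² = 4π·(4.44)² ≈ 247.728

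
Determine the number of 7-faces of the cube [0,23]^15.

Number of 7-faces = C(15,7) · 2^(15-7) = 6435 · 256 = 1647360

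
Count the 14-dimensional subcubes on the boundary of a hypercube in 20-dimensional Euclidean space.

Number of 14-faces = C(20,14) · 2^(20-14) = 38760 · 64 = 2480640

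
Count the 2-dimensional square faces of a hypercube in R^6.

An n-cube has C(n,k)·2^(n-k) k-faces. Here C(6,2)·2^4 = 15·16 = 240.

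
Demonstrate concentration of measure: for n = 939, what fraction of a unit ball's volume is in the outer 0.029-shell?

1 - (1-0.029)^939 ≈ 1 - 9.974e-13 ≈ (100 - 9.97e-11)%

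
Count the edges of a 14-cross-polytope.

Number of 1-faces = 2^(1+1) · C(14,1+1) = 4 · 91 = 364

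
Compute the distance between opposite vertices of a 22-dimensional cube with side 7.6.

The space diagonal of an n-cube of side s is s√n. Here 7.6·√22 ≈ 35.6472.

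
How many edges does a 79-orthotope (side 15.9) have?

The 79-cube has n·2^(n-1) = 79·2^78 = 79·302231454903657293676544 = 23876284937388926200446976 edges.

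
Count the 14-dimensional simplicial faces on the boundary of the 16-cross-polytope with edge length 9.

Number of 14-faces = 2^(14+1) · C(16,14+1) = 32768 · 16 = 524288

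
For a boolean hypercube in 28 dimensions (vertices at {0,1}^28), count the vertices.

An n-cube has 2^n vertices; for n = 28 that is 2^28 = 268435456.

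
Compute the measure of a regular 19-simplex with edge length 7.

V_19 = √(20) · 7^19 / (19! · 2^(19/2)) ≈ 0.00057876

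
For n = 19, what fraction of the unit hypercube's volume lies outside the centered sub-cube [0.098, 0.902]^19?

The inner cube has side 1-2·0.098 = 0.804 and volume (0.804)^19 ≈ 0.01584, so the shell holds 0.984156 of the volume.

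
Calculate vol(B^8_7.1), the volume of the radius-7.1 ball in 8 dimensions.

Volume = π^{8/2}·(7.1)^8/Γ(5) ≈ 2.62093e+07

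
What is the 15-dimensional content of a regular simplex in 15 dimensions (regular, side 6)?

V = (6^15 / 15!) · √((15+1) / 2^15) ≈ 0.00794519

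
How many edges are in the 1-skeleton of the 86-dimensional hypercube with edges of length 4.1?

An n-cube has n·2^(n-1) edges. With n = 86: 86·38685626227668133590597632 = 3326963855579459488791396352.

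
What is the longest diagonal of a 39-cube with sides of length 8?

The space diagonal of an n-cube of side s is s√n. Here 8·√39 ≈ 49.96.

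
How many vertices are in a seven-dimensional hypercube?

Number of 0-faces = C(7,0) · 2^(7-0) = 1 · 128 = 128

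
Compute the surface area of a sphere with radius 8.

S_3(8) = 2·π^(3/2)·(8)^2 / Γ(3/2) = 4πr² = 4π·(8)² ≈ 804.248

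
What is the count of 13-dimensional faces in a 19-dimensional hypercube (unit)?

Number of 13-faces = C(19,13) · 2^(19-13) = 27132 · 64 = 1736448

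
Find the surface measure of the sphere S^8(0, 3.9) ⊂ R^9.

S_9(3.9) = 2·π^(9/2)·(3.9)^8 / Γ(9/2) ≈ 1.58883e+06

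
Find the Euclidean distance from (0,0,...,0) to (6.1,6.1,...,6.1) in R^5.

Diagonal = √5 · 6.1 ≈ 13.64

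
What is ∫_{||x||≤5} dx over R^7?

V_7(5) = π^(7/2) · (5)^7 / Γ(7/2 + 1) = 250000·π^3/21 ≈ 369122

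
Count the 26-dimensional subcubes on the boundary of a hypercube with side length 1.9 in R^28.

Choose 26 of 28 axes to span the face (C(28,26) = 378 ways), then fix each of the remaining 2 coordinates at one of its two extreme values (2^2 = 4 ways): 378·4 = 1512.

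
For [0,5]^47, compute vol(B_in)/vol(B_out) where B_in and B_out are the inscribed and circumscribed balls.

The radii are 5/2 and 5√47/2, so the volume ratio is (1/√47)^47 = 47^{-47/2} ≈ 5.07809e-40.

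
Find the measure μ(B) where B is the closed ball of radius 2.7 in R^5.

V_5(2.7) = π^(5/2) · (2.7)^5 / Γ(5/2 + 1) ≈ 755.296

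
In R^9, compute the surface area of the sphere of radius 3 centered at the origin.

S = n·V_n(r)/r = 9·V_9(3)/3 (volume-to-surface relation), giving 69984·π^4/35 ≈ 194774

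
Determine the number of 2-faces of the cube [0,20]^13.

An n-cube has C(n,k)·2^(n-k) k-faces. Here C(13,2)·2^11 = 78·2048 = 159744.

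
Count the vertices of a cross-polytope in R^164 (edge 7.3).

Number of vertices = 2n = 328.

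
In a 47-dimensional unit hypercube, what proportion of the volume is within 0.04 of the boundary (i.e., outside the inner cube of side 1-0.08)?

The inner cube has side 1-2·0.04 = 0.92 and volume (0.92)^47 ≈ 0.01986, so the shell holds 0.980138 of the volume.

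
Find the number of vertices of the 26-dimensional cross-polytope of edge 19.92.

Number of vertices = 2n = 52.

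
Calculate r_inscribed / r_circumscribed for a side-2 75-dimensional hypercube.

Ratio = (s/2)/(s√75/2) = 75^(-1/2) ≈ 0.11547.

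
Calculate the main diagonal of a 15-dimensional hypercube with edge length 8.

The space diagonal of an n-cube of side s is s√n. Here 8·√15 ≈ 30.9839.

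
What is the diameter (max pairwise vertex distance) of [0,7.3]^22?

The space diagonal of an n-cube of side s is s√n. Here 7.3·√22 ≈ 34.24.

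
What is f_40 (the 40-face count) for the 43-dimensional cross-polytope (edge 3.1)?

Number of 40-faces = 2^(40+1) · C(43,40+1) = 2199023255552 · 903 = 1985717999763456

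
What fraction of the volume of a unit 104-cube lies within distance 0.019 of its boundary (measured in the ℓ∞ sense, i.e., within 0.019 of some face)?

Shell fraction = 1 - (1-0.038)^104 ≈ 0.982209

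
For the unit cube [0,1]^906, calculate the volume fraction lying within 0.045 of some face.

Shell fraction = 1 - (1-0.09)^906 ≈ 1 - 7.789e-38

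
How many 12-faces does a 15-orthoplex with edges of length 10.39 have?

f_12(15-orthoplex) = 2^13 · (15 choose 13) = 860160.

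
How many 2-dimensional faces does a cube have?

Number of 2-faces = C(3,2) · 2^(3-2) = 3 · 2 = 6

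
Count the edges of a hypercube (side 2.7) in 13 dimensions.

An n-cube has n·2^(n-1) edges. With n = 13: 13·4096 = 53248.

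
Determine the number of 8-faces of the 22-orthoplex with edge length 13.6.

f_8(22-orthoplex) = 2^9 · (22 choose 9) = 254679040.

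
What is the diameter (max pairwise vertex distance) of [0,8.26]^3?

d = √(8.26² + 8.26² + ... + 8.26²) [3 terms] = √(3·8.26²) = 8.26√3 ≈ 14.3067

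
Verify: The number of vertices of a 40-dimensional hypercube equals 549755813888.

False. The 40-cube has 2^40 = 1099511627776 vertices.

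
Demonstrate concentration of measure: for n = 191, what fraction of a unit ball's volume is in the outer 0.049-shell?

1 - (1-0.049)^191 ≈ 0.999932 ≈ 99.9932%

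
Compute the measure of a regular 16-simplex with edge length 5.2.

V = (5.2^16 / 16!) · √((16+1) / 2^16) ≈ 0.000219998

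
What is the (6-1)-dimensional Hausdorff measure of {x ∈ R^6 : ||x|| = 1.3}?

The surface area of an n-ball is 2π^(n/2) r^(n-1) / Γ(n/2). For n=6, r=1.3: 115.124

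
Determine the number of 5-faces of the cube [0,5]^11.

f_5(11-cube) = (11 choose 5) · 2^6 = 29568.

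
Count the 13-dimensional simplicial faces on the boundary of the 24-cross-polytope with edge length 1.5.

An n-cross-polytope has 2^(k+1)·C(n,k+1) k-faces. Here 2^14·C(24,14) = 16384·1961256 = 32133218304.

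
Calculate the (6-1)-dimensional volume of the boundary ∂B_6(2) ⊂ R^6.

The surface area of an n-ball is 2π^(n/2) r^(n-1) / Γ(n/2). For n=6, r=2: 32·π^3 ≈ 992.201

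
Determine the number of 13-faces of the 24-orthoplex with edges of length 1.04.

An n-cross-polytope has 2^(k+1)·C(n,k+1) k-faces. Here 2^14·C(24,14) = 16384·1961256 = 32133218304.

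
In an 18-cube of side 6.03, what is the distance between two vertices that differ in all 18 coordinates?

||(6.03,6.03,...,6.03)|| = √(18)·6.03 ≈ 25.5831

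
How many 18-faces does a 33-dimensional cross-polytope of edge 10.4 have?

f_18(33-orthoplex) = 2^19 · (33 choose 19) = 429291837849600.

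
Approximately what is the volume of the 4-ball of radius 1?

V_4(1) = π^(4/2) · (1)^4 / Γ(4/2 + 1) = π^2/2 ≈ 4.9348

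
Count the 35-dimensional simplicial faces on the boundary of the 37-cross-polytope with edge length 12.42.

Each 35-face is the convex hull of 36 vertices, one chosen as ±e_i from each of 36 distinct axes: 2^36·C(37,36) = 2542620639232.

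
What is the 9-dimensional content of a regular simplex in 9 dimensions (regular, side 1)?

Volume = 1^9 · √(10/2^9) / 9! ≈ 3.85125e-07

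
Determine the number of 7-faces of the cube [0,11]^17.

Number of 7-faces = C(17,7) · 2^(17-7) = 19448 · 1024 = 19914752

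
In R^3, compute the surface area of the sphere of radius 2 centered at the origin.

S_3(2) = 2·π^(3/2)·(2)^2 / Γ(3/2) = 4πr² = 4π·(2)² ≈ 50.2655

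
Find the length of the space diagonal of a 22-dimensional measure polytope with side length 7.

The space diagonal of an n-cube of side s is s√n. Here 7·√22 ≈ 32.8329.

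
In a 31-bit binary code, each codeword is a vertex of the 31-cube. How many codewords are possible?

Each vertex is a binary string of length 31, so there are 2^31 = 2147483648.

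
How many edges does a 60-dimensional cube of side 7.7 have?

An n-cube has n·2^(n-1) edges. With n = 60: 60·576460752303423488 = 34587645138205409280.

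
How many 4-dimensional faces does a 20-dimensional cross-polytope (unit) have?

An n-cross-polytope has 2^(k+1)·C(n,k+1) k-faces. Here 2^5·C(20,5) = 32·15504 = 496128.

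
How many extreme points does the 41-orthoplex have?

The 41-dimensional cross-polytope has 2n = 2·41 = 82 vertices.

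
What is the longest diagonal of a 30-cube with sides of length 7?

Diagonal = √30 · 7 ≈ 38.3406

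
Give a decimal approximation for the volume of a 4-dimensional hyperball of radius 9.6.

Volume = π^{4/2}·(9.6)^4/Γ(3) ≈ 41913.6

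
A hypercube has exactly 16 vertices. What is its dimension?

The n-cube has 2^n vertices, and 16 = 2^4, so n = 4.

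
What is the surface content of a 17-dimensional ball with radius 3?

S = n·V_n(r)/r = 17·V_17(3)/3 (volume-to-surface relation), giving 272097792·π^8/25025 ≈ 1.03169e+08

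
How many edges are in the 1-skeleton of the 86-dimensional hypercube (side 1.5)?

An n-cube has n·2^(n-1) edges. With n = 86: 86·38685626227668133590597632 = 3326963855579459488791396352.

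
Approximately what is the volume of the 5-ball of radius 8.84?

V_5(8.84) = π^(5/2) · (8.84)^5 / Γ(5/2 + 1) ≈ 284158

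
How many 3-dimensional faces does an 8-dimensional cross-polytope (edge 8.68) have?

f_3(8-orthoplex) = 2^4 · (8 choose 4) = 1120.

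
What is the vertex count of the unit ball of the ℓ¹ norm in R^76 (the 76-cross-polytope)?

The vertices are ±e_1, ..., ±e_76, so there are 2·76 = 152.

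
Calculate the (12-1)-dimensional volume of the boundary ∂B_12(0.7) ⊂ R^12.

S_12(0.7) = 2·π^(12/2)·(0.7)^11 / Γ(12/2) ≈ 0.31683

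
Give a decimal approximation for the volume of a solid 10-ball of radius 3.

Volume = π^{10/2}·(3)^10/Γ(6) = 19683·π^5/40 ≈ 150585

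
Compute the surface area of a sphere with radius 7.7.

S = n·V_n(r)/r = 3·V_3(7.7)/7.7 (volume-to-surface relation), giving 4πr² = 4π·(7.7)² ≈ 745.06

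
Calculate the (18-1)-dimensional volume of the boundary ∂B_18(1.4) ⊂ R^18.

S_18(1.4) = 2·π^(18/2)·(1.4)^17 / Γ(18/2) ≈ 450.853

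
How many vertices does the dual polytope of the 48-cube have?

The vertices are ±e_1, ..., ±e_48, so there are 2·48 = 96.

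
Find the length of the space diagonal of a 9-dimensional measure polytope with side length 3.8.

||(3.8,3.8,...,3.8)|| = √(9)·3.8 = 11.4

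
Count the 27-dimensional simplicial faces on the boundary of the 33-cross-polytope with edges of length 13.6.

Number of 27-faces = 2^(27+1) · C(33,27+1) = 268435456 · 237336 = 63709397385216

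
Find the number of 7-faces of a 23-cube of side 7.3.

Choose 7 of 23 axes to span the face (C(23,7) = 245157 ways), then fix each of the remaining 16 coordinates at one of its two extreme values (2^16 = 65536 ways): 245157·65536 = 16066609152.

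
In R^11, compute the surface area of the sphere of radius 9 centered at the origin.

|∂B_11(9)| = 8264970432·π^5/35 ≈ 7.22641e+10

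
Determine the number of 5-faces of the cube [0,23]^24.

f_5(24-cube) = (24 choose 5) · 2^19 = 22284337152.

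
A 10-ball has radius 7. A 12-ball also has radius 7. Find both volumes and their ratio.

V_10(7) ≈ 7.20358e+08. V_12(7) ≈ 1.84818e+10. Ratio V_10/V_12 ≈ 0.03898.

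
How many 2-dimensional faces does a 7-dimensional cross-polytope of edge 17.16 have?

An n-cross-polytope has 2^(k+1)·C(n,k+1) k-faces. Here 2^3·C(7,3) = 8·35 = 280.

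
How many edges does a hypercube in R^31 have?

An n-cube has n·2^(n-1) edges. With n = 31: 31·1073741824 = 33285996544.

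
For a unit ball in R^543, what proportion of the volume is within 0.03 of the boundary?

1 - (1-0.03)^543 ≈ 0.9999999344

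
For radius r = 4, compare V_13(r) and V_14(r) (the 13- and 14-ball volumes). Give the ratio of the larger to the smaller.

V_13(4) ≈ 6.11113e+07, V_14(4) ≈ 1.60864e+08. The 14-ball is larger by a factor of 2.632.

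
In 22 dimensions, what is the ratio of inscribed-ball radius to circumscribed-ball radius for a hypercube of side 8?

r_in = 8/2 (half the side); r_out = 8√22/2 (half the diagonal). Ratio = 1/√22 ≈ 0.213201.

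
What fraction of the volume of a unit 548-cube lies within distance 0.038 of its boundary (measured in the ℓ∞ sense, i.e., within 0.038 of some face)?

1 - (1 - 2·0.038)^548 = 1 - 0.924^548 ≈ 1 - 1.543e-19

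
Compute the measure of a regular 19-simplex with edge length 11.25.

For a regular n-simplex with edge a, V = (a^n / n!)·√((n+1)/2^n). With a=11.25, n=19: V ≈ 4.75919.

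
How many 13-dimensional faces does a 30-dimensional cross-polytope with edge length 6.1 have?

An n-cross-polytope has 2^(k+1)·C(n,k+1) k-faces. Here 2^14·C(30,14) = 16384·145422675 = 2382605107200.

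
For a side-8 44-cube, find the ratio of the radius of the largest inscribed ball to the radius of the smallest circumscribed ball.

r_in = 8/2 (half the side); r_out = 8√44/2 (half the diagonal). Ratio = 1/√44 ≈ 0.150756.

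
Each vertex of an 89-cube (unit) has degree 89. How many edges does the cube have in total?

Number of 1-faces = C(89,1)·2^(89-1) = 89·309485009821345068724781056 = 27544165874099711116505513984.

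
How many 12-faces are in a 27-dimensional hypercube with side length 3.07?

f_12(27-cube) = (27 choose 12) · 2^15 = 569634324480.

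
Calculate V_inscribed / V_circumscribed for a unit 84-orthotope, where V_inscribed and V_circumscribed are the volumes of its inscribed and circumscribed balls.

V_in/V_out = n^(-n/2) = 84^(-84/2) ≈ 1.5145e-81.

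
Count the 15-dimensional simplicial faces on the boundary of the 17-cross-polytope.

f_15(17-orthoplex) = 2^16 · (17 choose 16) = 1114112.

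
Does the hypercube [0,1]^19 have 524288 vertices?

True. The 19-cube has 2^19 = 524288 vertices.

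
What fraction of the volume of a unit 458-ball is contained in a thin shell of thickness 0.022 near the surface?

1 - (1-0.022)^458 ≈ 0.999962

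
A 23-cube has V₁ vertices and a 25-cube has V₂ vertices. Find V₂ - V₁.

V₁ = 2^23 = 8388608. V₂ = 2^25 = 33554432. V₂ - V₁ = 25165824.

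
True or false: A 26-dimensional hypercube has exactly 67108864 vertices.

True. The 26-cube has 2^26 = 67108864 vertices.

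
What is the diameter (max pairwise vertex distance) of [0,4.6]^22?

The space diagonal of an n-cube of side s is s√n. Here 4.6·√22 ≈ 21.5759.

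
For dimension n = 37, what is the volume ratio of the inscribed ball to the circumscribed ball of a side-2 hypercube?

Volume scales as r^n, and r_in/r_out = 1/√37, giving (1/√37)^37 ≈ 9.73348e-30.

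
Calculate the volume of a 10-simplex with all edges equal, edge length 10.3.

For a regular n-simplex with edge a, V = (a^n / n!)·√((n+1)/2^n). With a=10.3, n=10: V ≈ 383.845.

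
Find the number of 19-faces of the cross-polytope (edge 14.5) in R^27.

f_19(27-orthoplex) = 2^20 · (27 choose 20) = 931166945280.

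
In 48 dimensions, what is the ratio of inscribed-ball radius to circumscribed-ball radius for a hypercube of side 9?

r_in = 9/2 (half the side); r_out = 9√48/2 (half the diagonal). Ratio = 1/√48 ≈ 0.144338.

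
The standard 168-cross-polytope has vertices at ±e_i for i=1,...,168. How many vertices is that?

The vertices are ±e_1, ..., ±e_168, so there are 2·168 = 336.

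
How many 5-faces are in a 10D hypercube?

f_5(10-cube) = (10 choose 5) · 2^5 = 8064.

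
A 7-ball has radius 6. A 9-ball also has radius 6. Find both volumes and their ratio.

V_7(6) ≈ 1.32263e+06. V_9(6) ≈ 3.32414e+07. Ratio V_7/V_9 ≈ 0.03979.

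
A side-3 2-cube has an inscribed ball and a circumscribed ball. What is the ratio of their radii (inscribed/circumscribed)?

r_in / r_out = (3/2) / (3√2/2) = 1/√2 ≈ 0.707107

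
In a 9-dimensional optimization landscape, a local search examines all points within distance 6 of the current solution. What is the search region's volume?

Volume = π^{9/2}·(6)^9/Γ(11/2) = 11943936·π^4/35 ≈ 3.32414e+07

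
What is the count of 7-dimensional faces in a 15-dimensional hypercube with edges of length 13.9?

Choose 7 of 15 axes to span the face (C(15,7) = 6435 ways), then fix each of the remaining 8 coordinates at one of its two extreme values (2^8 = 256 ways): 6435·256 = 1647360.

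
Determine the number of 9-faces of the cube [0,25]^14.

Choose 9 of 14 axes to span the face (C(14,9) = 2002 ways), then fix each of the remaining 5 coordinates at one of its two extreme values (2^5 = 32 ways): 2002·32 = 64064.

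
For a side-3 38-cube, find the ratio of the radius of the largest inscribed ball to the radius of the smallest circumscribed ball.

r_in = 3/2 (half the side); r_out = 3√38/2 (half the diagonal). Ratio = 1/√38 ≈ 0.162221.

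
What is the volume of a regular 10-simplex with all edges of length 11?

For a regular n-simplex with edge a, V = (a^n / n!)·√((n+1)/2^n). With a=11, n=10: V ≈ 740.816.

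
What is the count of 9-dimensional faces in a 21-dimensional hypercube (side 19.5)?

An n-cube has C(n,k)·2^(n-k) k-faces. Here C(21,9)·2^12 = 293930·4096 = 1203937280.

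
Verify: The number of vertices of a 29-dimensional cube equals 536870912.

True. The 29-cube has 2^29 = 536870912 vertices.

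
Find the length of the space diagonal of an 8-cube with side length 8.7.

The space diagonal of an n-cube of side s is s√n. Here 8.7·√8 ≈ 24.6073.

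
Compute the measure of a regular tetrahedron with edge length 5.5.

Volume = (√2/12) · 5.5³ = 19.6075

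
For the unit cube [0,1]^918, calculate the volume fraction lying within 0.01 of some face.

1 - (1 - 2·0.01)^918 = 1 - 0.98^918 ≈ 0.9999999912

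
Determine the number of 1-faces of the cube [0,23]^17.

Number of 1-faces = C(17,1) · 2^(17-1) = 17 · 65536 = 1114112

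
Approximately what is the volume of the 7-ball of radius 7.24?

Volume = π^{7/2}·(7.24)^7/Γ(9/2) ≈ 4.92663e+06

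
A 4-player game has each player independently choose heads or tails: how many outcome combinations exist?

Each vertex is a binary string of length 4, so there are 2^4 = 16.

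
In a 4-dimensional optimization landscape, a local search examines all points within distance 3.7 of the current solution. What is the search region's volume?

Volume = π^{4/2}·(3.7)^4/Γ(3) ≈ 924.861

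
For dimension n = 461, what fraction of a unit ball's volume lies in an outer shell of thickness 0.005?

1 - (1-0.005)^461 ≈ 0.900816 ≈ 90.08%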